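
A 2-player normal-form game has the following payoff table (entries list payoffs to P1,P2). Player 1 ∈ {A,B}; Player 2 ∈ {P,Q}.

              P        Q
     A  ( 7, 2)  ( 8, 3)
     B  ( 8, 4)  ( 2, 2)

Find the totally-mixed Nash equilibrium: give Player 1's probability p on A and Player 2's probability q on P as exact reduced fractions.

p=2/3, q=6/7

P1 indiff ⇒ q·7+(1-q)·8 = q·8+(1-q)·2 ⇒ q(-1) = (1-q)(-6) ⇒ q = 6/7
P2 indiff ⇒ p·2+(1-p)·4 = p·3+(1-p)·2 ⇒ p(-1) = (1-p)(-2) ⇒ p = 2/3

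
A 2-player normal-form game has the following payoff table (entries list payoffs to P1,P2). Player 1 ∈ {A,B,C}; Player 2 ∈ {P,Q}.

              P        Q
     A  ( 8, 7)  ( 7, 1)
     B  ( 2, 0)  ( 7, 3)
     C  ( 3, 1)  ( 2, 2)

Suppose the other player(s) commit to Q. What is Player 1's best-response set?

P1 best: {A,B}

u_1(A vs Q) = 7
u_1(B vs Q) = 7
u_1(C vs Q) = 2
max payoff 7 at {A,B}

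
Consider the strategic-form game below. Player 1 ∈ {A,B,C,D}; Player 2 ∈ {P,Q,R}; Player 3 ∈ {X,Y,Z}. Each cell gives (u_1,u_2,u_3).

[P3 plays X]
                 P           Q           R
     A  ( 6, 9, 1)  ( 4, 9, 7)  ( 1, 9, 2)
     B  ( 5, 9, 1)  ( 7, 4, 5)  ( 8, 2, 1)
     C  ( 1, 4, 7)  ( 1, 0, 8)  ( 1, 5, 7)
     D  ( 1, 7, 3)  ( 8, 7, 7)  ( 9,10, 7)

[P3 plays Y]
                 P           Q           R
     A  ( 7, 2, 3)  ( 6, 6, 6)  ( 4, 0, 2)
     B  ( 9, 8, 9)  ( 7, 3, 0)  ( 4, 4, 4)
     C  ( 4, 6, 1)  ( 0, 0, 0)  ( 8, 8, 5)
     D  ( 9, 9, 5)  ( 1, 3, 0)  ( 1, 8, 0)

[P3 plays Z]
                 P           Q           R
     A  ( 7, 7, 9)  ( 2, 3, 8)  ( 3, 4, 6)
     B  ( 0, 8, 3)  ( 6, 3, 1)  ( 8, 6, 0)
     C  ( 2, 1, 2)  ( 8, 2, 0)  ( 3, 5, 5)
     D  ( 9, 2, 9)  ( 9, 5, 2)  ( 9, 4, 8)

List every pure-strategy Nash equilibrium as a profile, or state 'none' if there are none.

(A,P,X): not NE [P3→Z gives 9>1]
(A,P,Y): not NE [P1→D gives 9>7; P2→Q gives 6>2; P3→Z gives 9>3]
(A,P,Z): not NE [P1→D gives 9>7]
(A,Q,X): not NE [P1→D gives 8>4; P3→Z gives 8>7]
(A,Q,Y): not NE [P1→B gives 7>6; P3→Z gives 8>6]
(A,Q,Z): not NE [P1→D gives 9>2; P2→P gives 7>3]
(A,R,X): not NE [P1→D gives 9>1; P3→Z gives 6>2]
(A,R,Y): not NE [P1→C gives 8>4; P2→Q gives 6>0; P3→Z gives 6>2]
(A,R,Z): not NE [P1→D gives 9>3; P2→P gives 7>4]
(B,P,X): not NE [P1→A gives 6>5; P3→Y gives 9>1]
(B,P,Y): NE
(B,P,Z): not NE [P1→D gives 9>0; P3→Y gives 9>3]
(B,Q,X): not NE [P1→D gives 8>7; P2→P gives 9>4]
(B,Q,Y): not NE [P2→P gives 8>3; P3→X gives 5>0]
(B,Q,Z): not NE [P1→D gives 9>6; P2→P gives 8>3; P3→X gives 5>1]
(B,R,X): not NE [P1→D gives 9>8; P2→P gives 9>2; P3→Y gives 4>1]
(B,R,Y): not NE [P1→C gives 8>4; P2→P gives 8>4]
(B,R,Z): not NE [P1→D gives 9>8; P2→P gives 8>6; P3→Y gives 4>0]
(C,P,X): not NE [P1→A gives 6>1; P2→R gives 5>4]
(C,P,Y): not NE [P1→D gives 9>4; P2→R gives 8>6; P3→X gives 7>1]
(C,P,Z): not NE [P1→D gives 9>2; P2→R gives 5>1; P3→X gives 7>2]
(C,Q,X): not NE [P1→D gives 8>1; P2→R gives 5>0]
(C,Q,Y): not NE [P1→B gives 7>0; P2→R gives 8>0; P3→X gives 8>0]
(C,Q,Z): not NE [P1→D gives 9>8; P2→R gives 5>2; P3→X gives 8>0]
(C,R,X): not NE [P1→D gives 9>1]
(C,R,Y): not NE [P3→X gives 7>5]
(C,R,Z): not NE [P1→D gives 9>3; P3→X gives 7>5]
(D,P,X): not NE [P1→A gives 6>1; P2→R gives 10>7; P3→Z gives 9>3]
(D,P,Y): not NE [P3→Z gives 9>5]
(D,P,Z): not NE [P2→Q gives 5>2]
(D,Q,X): not NE [P2→R gives 10>7]
(D,Q,Y): not NE [P1→B gives 7>1; P2→P gives 9>3; P3→X gives 7>0]
(D,Q,Z): not NE [P3→X gives 7>2]
(D,R,X): not NE [P3→Z gives 8>7]
(D,R,Y): not NE [P1→C gives 8>1; P2→P gives 9>8; P3→Z gives 8>0]
(D,R,Z): not NE [P2→Q gives 5>4]

PSNE = {(B,P,Y)}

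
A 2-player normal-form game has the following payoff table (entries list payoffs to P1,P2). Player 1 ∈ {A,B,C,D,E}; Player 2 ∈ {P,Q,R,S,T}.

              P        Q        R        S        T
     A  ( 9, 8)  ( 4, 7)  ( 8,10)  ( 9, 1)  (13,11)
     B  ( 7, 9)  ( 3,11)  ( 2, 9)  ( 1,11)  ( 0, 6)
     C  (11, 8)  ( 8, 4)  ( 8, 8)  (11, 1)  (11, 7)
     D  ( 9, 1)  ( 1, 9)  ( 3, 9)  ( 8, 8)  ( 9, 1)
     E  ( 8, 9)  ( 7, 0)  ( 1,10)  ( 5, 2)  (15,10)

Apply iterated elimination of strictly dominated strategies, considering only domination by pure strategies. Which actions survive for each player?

P1 drop B (A beats it: P:9>7 Q:4>3 R:8>2 S:9>1 T:13>0)
P1 drop D (C beats it: P:11>9 Q:8>1 R:8>3 S:11>8 T:11>9)
P2 drop Q (P beats it: A:8>7 C:8>4 E:9>0)
P2 drop S (P beats it: A:8>1 C:8>1 E:9>2)
P1→{A,C,E} P2→{P,R,T}

Survivors P1:{A,C,E} P2:{P,R,T}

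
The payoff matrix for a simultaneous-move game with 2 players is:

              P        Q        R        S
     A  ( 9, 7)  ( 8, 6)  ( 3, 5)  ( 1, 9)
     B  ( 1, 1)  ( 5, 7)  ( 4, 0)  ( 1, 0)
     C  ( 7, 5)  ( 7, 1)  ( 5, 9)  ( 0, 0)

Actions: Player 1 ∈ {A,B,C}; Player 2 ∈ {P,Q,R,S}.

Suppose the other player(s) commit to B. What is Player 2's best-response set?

u_2(P vs B) = 1
u_2(Q vs B) = 7
u_2(R vs B) = 0
u_2(S vs B) = 0
max payoff 7 at {Q}

BR_2 = {Q}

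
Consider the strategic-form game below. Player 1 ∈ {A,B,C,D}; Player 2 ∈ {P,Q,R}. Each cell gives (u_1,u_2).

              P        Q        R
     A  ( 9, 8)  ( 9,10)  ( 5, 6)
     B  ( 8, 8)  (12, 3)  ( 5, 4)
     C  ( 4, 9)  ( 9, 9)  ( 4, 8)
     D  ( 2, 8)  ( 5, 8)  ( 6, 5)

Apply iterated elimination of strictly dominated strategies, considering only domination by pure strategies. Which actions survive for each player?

Survivors P1:{A,B} P2:{P,Q}

P1 drop C (B beats it: P:8>4 Q:12>9 R:5>4)
P2 drop R (P beats it: A:8>6 B:8>4 D:8>5)
P1 drop D (A beats it: P:9>2 Q:9>5)
P1→{A,B} P2→{P,Q}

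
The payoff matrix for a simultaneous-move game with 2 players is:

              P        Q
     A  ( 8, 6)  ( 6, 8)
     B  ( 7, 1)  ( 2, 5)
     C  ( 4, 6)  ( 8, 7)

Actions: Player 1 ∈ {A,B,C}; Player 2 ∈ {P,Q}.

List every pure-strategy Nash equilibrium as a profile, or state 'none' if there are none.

(A,P): not NE [P2→Q gives 8>6]
(A,Q): not NE [P1→C gives 8>6]
(B,P): not NE [P1→A gives 8>7; P2→Q gives 5>1]
(B,Q): not NE [P1→C gives 8>2]
(C,P): not NE [P1→A gives 8>4; P2→Q gives 7>6]
(C,Q): NE

Nash profiles: (C,Q)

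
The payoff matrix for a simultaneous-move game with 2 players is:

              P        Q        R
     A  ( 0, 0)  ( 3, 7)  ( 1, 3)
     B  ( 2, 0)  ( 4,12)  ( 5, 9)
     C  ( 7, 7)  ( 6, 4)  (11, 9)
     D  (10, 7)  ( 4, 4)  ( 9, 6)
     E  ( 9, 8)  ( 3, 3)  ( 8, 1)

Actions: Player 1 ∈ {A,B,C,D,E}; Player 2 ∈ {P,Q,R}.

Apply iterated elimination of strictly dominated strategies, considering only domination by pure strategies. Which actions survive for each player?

Remaining: P1:{C,D} P2:{P,R}

P1 drop A (B beats it: P:2>0 Q:4>3 R:5>1)
P1 drop B (C beats it: P:7>2 Q:6>4 R:11>5)
P1 drop E (D beats it: P:10>9 Q:4>3 R:9>8)
P2 drop Q (P beats it: C:7>4 D:7>4)
P1→{C,D} P2→{P,R}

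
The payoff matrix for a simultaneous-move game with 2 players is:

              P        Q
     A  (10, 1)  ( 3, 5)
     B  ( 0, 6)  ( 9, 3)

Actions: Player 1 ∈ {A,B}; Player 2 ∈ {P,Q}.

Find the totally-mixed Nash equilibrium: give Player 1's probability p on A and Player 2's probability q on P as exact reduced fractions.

P1 indiff ⇒ q·10+(1-q)·3 = q·0+(1-q)·9 ⇒ q(10) = (1-q)(6) ⇒ q = 3/8
P2 indiff ⇒ p·1+(1-p)·6 = p·5+(1-p)·3 ⇒ p(-4) = (1-p)(-3) ⇒ p = 3/7

(p,q) = (3/7, 3/8)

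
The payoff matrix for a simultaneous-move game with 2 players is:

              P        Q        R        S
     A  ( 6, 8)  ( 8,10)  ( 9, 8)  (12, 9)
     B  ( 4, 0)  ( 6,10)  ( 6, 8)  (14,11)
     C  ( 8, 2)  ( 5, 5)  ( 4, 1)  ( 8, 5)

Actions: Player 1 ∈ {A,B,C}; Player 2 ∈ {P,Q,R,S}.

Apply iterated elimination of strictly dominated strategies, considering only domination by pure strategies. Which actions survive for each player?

Remaining: P1:{A,B} P2:{Q,S}

P2 drop P (Q beats it: A:10>8 B:10>0 C:5>2)
P1 drop C (A beats it: Q:8>5 R:9>4 S:12>8)
P2 drop R (Q beats it: A:10>8 B:10>8)
P1→{A,B} P2→{Q,S}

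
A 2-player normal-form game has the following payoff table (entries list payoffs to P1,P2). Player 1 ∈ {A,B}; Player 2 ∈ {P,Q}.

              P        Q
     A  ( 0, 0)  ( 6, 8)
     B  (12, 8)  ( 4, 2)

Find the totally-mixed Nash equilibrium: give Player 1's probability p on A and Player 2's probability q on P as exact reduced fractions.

P1 indiff ⇒ q·0+(1-q)·6 = q·12+(1-q)·4 ⇒ q(-12) = (1-q)(-2) ⇒ q = 1/7
P2 indiff ⇒ p·0+(1-p)·8 = p·8+(1-p)·2 ⇒ p(-8) = (1-p)(-6) ⇒ p = 3/7

(p,q) = (3/7, 1/7)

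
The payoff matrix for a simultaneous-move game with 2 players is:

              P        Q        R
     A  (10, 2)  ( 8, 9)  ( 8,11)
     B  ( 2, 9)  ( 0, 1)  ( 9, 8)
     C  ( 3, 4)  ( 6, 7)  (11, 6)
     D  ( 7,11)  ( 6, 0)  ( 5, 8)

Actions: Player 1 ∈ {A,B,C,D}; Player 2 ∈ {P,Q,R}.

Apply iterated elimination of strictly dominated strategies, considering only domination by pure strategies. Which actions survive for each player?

P1 drop B (C beats it: P:3>2 Q:6>0 R:11>9)
P1 drop D (A beats it: P:10>7 Q:8>6 R:8>5)
P2 drop P (Q beats it: A:9>2 C:7>4)
P1→{A,C} P2→{Q,R}

IESDS → P1:{A,C} P2:{Q,R}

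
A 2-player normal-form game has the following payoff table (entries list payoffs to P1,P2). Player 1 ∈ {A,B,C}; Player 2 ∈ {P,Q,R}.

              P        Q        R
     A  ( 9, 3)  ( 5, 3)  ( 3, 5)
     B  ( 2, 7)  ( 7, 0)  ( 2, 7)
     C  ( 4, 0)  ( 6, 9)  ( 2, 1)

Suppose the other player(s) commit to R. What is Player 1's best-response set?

u_1(A vs R) = 3
u_1(B vs R) = 2
u_1(C vs R) = 2
max payoff 3 at {A}

argmax u_1 = {A}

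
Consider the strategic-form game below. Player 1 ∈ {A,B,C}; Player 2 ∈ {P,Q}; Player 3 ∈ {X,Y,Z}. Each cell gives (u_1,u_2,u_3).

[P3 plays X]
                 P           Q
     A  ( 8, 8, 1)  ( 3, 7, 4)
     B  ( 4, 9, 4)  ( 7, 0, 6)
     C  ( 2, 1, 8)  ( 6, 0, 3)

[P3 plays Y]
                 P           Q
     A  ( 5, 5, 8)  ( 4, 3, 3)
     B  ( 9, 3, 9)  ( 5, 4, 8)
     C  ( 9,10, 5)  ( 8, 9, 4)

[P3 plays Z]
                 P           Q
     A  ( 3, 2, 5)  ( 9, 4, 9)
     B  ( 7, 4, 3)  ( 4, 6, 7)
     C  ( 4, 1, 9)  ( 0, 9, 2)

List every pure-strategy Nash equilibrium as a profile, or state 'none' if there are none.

(A,P,X): not NE [P3→Y gives 8>1]
(A,P,Y): not NE [P1→C gives 9>5]
(A,P,Z): not NE [P1→B gives 7>3; P2→Q gives 4>2; P3→Y gives 8>5]
(A,Q,X): not NE [P1→B gives 7>3; P2→P gives 8>7; P3→Z gives 9>4]
(A,Q,Y): not NE [P1→C gives 8>4; P2→P gives 5>3; P3→Z gives 9>3]
(A,Q,Z): NE
(B,P,X): not NE [P1→A gives 8>4; P3→Y gives 9>4]
(B,P,Y): not NE [P2→Q gives 4>3]
(B,P,Z): not NE [P2→Q gives 6>4; P3→Y gives 9>3]
(B,Q,X): not NE [P2→P gives 9>0; P3→Y gives 8>6]
(B,Q,Y): not NE [P1→C gives 8>5]
(B,Q,Z): not NE [P1→A gives 9>4; P3→Y gives 8>7]
(C,P,X): not NE [P1→A gives 8>2; P3→Z gives 9>8]
(C,P,Y): not NE [P3→Z gives 9>5]
(C,P,Z): not NE [P1→B gives 7>4; P2→Q gives 9>1]
(C,Q,X): not NE [P1→B gives 7>6; P2→P gives 1>0; P3→Y gives 4>3]
(C,Q,Y): not NE [P2→P gives 10>9]
(C,Q,Z): not NE [P1→A gives 9>0; P3→Y gives 4>2]

NE set: (A,Q,Z)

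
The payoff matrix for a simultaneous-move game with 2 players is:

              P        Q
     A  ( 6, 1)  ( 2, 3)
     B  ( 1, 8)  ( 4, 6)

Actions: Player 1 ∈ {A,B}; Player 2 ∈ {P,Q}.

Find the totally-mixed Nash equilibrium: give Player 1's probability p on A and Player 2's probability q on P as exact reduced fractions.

(p,q) = (1/2, 2/7)

P1 indiff ⇒ q·6+(1-q)·2 = q·1+(1-q)·4 ⇒ q(5) = (1-q)(2) ⇒ q = 2/7
P2 indiff ⇒ p·1+(1-p)·8 = p·3+(1-p)·6 ⇒ p(-2) = (1-p)(-2) ⇒ p = 1/2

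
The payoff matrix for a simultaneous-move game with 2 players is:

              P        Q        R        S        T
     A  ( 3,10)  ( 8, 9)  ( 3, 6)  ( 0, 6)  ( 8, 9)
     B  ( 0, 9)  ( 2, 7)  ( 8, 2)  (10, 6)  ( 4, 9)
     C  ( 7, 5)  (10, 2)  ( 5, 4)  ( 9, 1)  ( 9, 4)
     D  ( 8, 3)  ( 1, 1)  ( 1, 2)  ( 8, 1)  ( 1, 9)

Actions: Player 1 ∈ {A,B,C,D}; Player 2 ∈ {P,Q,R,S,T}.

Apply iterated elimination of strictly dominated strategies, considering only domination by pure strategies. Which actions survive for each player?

IESDS → P1:{C,D} P2:{P,T}

P1 drop A (C beats it: P:7>3 Q:10>8 R:5>3 S:9>0 T:9>8)
P2 drop Q (P beats it: B:9>7 C:5>2 D:3>1)
P2 drop R (P beats it: B:9>2 C:5>4 D:3>2)
P2 drop S (P beats it: B:9>6 C:5>1 D:3>1)
P1 drop B (C beats it: P:7>0 T:9>4)
P1→{C,D} P2→{P,T}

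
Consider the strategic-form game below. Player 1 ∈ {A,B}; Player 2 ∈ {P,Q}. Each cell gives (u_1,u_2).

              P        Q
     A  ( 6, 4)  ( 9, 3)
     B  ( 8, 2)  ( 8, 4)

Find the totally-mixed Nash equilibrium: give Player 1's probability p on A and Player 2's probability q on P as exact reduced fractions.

P1 mixes 2/3 on A; P2 mixes 1/3 on P

P1 indiff ⇒ q·6+(1-q)·9 = q·8+(1-q)·8 ⇒ q(-2) = (1-q)(-1) ⇒ q = 1/3
P2 indiff ⇒ p·4+(1-p)·2 = p·3+(1-p)·4 ⇒ p(1) = (1-p)(2) ⇒ p = 2/3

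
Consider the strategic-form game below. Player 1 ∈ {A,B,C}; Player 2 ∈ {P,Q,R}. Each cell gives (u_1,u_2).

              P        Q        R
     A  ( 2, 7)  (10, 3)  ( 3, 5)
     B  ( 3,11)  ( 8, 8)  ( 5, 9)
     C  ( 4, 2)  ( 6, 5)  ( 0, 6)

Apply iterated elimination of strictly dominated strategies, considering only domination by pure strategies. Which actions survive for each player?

P2 drop Q (R beats it: A:5>3 B:9>8 C:6>5)
P1 drop A (B beats it: P:3>2 R:5>3)
P1→{B,C} P2→{P,R}

IESDS → P1:{B,C} P2:{P,R}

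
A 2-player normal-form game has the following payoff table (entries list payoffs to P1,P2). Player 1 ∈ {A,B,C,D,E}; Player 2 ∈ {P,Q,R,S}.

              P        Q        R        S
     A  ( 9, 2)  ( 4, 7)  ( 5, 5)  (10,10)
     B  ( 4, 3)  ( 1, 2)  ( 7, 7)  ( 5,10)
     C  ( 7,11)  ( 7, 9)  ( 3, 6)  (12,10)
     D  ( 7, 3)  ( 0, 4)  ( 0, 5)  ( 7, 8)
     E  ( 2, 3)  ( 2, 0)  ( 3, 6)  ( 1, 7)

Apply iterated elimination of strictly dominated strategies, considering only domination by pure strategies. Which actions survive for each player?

Remaining: P1:{A,C} P2:{P,S}

P1 drop D (A beats it: P:9>7 Q:4>0 R:5>0 S:10>7)
P1 drop E (A beats it: P:9>2 Q:4>2 R:5>3 S:10>1)
P2 drop Q (S beats it: A:10>7 B:10>2 C:10>9)
P2 drop R (S beats it: A:10>5 B:10>7 C:10>6)
P1 drop B (A beats it: P:9>4 S:10>5)
P1→{A,C} P2→{P,S}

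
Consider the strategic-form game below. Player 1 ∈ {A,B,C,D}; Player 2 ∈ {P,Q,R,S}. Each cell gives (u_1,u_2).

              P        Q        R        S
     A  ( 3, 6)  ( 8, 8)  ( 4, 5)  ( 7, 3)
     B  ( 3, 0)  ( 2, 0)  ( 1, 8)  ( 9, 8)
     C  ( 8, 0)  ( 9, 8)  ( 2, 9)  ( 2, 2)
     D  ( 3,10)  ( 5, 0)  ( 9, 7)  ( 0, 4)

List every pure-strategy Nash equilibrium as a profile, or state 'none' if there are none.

(A,P): not NE [P1→C gives 8>3; P2→Q gives 8>6]
(A,Q): not NE [P1→C gives 9>8]
(A,R): not NE [P1→D gives 9>4; P2→Q gives 8>5]
(A,S): not NE [P1→B gives 9>7; P2→Q gives 8>3]
(B,P): not NE [P1→C gives 8>3; P2→S gives 8>0]
(B,Q): not NE [P1→C gives 9>2; P2→S gives 8>0]
(B,R): not NE [P1→D gives 9>1]
(B,S): NE
(C,P): not NE [P2→R gives 9>0]
(C,Q): not NE [P2→R gives 9>8]
(C,R): not NE [P1→D gives 9>2]
(C,S): not NE [P1→B gives 9>2; P2→R gives 9>2]
(D,P): not NE [P1→C gives 8>3]
(D,Q): not NE [P1→C gives 9>5; P2→P gives 10>0]
(D,R): not NE [P2→P gives 10>7]
(D,S): not NE [P1→B gives 9>0; P2→P gives 10>4]

Nash profiles: (B,S)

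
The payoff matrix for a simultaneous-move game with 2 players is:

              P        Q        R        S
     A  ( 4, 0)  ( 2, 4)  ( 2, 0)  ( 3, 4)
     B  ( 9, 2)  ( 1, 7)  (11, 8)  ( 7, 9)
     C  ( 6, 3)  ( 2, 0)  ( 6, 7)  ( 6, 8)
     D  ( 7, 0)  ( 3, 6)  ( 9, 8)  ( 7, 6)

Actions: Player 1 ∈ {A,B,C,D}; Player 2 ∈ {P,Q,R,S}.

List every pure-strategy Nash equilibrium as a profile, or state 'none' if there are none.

(A,P): not NE [P1→B gives 9>4; P2→S gives 4>0]
(A,Q): not NE [P1→D gives 3>2]
(A,R): not NE [P1→B gives 11>2; P2→S gives 4>0]
(A,S): not NE [P1→D gives 7>3]
(B,P): not NE [P2→S gives 9>2]
(B,Q): not NE [P1→D gives 3>1; P2→S gives 9>7]
(B,R): not NE [P2→S gives 9>8]
(B,S): NE
(C,P): not NE [P1→B gives 9>6; P2→S gives 8>3]
(C,Q): not NE [P1→D gives 3>2; P2→S gives 8>0]
(C,R): not NE [P1→B gives 11>6; P2→S gives 8>7]
(C,S): not NE [P1→D gives 7>6]
(D,P): not NE [P1→B gives 9>7; P2→R gives 8>0]
(D,Q): not NE [P2→R gives 8>6]
(D,R): not NE [P1→B gives 11>9]
(D,S): not NE [P2→R gives 8>6]

Nash profiles: (B,S)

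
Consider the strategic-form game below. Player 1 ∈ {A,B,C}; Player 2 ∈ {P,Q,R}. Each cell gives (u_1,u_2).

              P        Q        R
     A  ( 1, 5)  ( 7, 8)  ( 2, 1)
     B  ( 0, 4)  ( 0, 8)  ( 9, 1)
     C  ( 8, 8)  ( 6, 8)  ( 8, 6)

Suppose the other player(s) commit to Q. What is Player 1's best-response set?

BR_1 = {A}

u_1(A vs Q) = 7
u_1(B vs Q) = 0
u_1(C vs Q) = 6
max payoff 7 at {A}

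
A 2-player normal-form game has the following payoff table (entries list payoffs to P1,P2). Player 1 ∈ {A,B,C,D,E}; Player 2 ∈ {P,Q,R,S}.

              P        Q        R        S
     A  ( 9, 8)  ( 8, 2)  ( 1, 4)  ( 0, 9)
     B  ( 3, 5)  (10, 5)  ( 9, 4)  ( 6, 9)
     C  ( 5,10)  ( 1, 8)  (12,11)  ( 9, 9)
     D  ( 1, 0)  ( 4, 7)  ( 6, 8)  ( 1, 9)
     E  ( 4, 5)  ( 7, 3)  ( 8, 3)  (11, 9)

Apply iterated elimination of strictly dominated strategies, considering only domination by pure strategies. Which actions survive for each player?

P1 drop D (B beats it: P:3>1 Q:10>4 R:9>6 S:6>1)
P2 drop Q (S beats it: A:9>2 B:9>5 C:9>8 E:9>3)
P1 drop B (C beats it: P:5>3 R:12>9 S:9>6)
P1→{A,C,E} P2→{P,R,S}

Survivors P1:{A,C,E} P2:{P,R,S}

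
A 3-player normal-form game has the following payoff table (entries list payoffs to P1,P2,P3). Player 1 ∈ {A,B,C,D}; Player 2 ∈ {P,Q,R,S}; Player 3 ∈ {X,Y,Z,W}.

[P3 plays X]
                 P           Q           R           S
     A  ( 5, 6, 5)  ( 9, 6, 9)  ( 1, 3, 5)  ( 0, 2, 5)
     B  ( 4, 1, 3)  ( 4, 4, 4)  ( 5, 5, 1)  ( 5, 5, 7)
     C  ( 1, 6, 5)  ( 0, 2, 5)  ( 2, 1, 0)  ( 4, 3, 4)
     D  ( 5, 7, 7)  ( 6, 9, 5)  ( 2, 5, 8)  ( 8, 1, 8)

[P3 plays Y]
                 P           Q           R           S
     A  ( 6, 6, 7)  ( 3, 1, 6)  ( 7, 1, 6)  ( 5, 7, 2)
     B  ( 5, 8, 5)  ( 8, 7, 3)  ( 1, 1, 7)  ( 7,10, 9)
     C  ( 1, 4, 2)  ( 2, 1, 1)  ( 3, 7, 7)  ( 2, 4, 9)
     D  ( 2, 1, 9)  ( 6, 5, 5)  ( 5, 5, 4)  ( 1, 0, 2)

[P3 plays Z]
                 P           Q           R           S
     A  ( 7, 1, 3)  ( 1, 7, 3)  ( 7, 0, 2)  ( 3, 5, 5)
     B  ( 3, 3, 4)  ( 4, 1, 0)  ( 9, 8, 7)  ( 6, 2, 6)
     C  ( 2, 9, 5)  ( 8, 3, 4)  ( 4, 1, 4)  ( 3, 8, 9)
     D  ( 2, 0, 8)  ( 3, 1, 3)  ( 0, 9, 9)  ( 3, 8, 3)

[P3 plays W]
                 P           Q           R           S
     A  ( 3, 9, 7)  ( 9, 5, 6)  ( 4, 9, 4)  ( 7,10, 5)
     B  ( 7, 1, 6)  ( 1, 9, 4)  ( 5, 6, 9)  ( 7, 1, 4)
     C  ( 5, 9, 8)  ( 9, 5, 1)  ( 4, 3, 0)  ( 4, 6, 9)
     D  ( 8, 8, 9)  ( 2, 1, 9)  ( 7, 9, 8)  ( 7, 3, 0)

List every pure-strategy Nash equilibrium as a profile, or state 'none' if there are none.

PSNE = {(A,Q,X), (A,S,W), (B,S,Y)}

(A,P,X): not NE [P3→W gives 7>5]
(A,P,Y): not NE [P2→S gives 7>6]
(A,P,Z): not NE [P2→Q gives 7>1; P3→W gives 7>3]
(A,P,W): not NE [P1→D gives 8>3; P2→S gives 10>9]
(A,Q,X): NE
(A,Q,Y): not NE [P1→B gives 8>3; P2→S gives 7>1; P3→X gives 9>6]
(A,Q,Z): not NE [P1→C gives 8>1; P3→X gives 9>3]
(A,Q,W): not NE [P2→S gives 10>5; P3→X gives 9>6]
(A,R,X): not NE [P1→B gives 5>1; P2→Q gives 6>3; P3→Y gives 6>5]
(A,R,Y): not NE [P2→S gives 7>1]
(A,R,Z): not NE [P1→B gives 9>7; P2→Q gives 7>0; P3→Y gives 6>2]
(A,R,W): not NE [P1→D gives 7>4; P2→S gives 10>9; P3→Y gives 6>4]
(A,S,X): not NE [P1→D gives 8>0; P2→Q gives 6>2]
(A,S,Y): not NE [P1→B gives 7>5; P3→W gives 5>2]
(A,S,Z): not NE [P1→B gives 6>3; P2→Q gives 7>5]
(A,S,W): NE
(B,P,X): not NE [P1→D gives 5>4; P2→S gives 5>1; P3→W gives 6>3]
(B,P,Y): not NE [P1→A gives 6>5; P2→S gives 10>8; P3→W gives 6>5]
(B,P,Z): not NE [P1→A gives 7>3; P2→R gives 8>3; P3→W gives 6>4]
(B,P,W): not NE [P1→D gives 8>7; P2→Q gives 9>1]
(B,Q,X): not NE [P1→A gives 9>4; P2→S gives 5>4]
(B,Q,Y): not NE [P2→S gives 10>7; P3→W gives 4>3]
(B,Q,Z): not NE [P1→C gives 8>4; P2→R gives 8>1; P3→W gives 4>0]
(B,Q,W): not NE [P1→C gives 9>1]
(B,R,X): not NE [P3→W gives 9>1]
(B,R,Y): not NE [P1→A gives 7>1; P2→S gives 10>1; P3→W gives 9>7]
(B,R,Z): not NE [P3→W gives 9>7]
(B,R,W): not NE [P1→D gives 7>5; P2→Q gives 9>6]
(B,S,X): not NE [P1→D gives 8>5; P3→Y gives 9>7]
(B,S,Y): NE
(B,S,Z): not NE [P2→R gives 8>2; P3→Y gives 9>6]
(B,S,W): not NE [P2→Q gives 9>1; P3→Y gives 9>4]
(C,P,X): not NE [P1→D gives 5>1; P3→W gives 8>5]
(C,P,Y): not NE [P1→A gives 6>1; P2→R gives 7>4; P3→W gives 8>2]
(C,P,Z): not NE [P1→A gives 7>2; P3→W gives 8>5]
(C,P,W): not NE [P1→D gives 8>5]
(C,Q,X): not NE [P1→A gives 9>0; P2→P gives 6>2]
(C,Q,Y): not NE [P1→B gives 8>2; P2→R gives 7>1; P3→X gives 5>1]
(C,Q,Z): not NE [P2→P gives 9>3; P3→X gives 5>4]
(C,Q,W): not NE [P2→P gives 9>5; P3→X gives 5>1]
(C,R,X): not NE [P1→B gives 5>2; P2→P gives 6>1; P3→Y gives 7>0]
(C,R,Y): not NE [P1→A gives 7>3]
(C,R,Z): not NE [P1→B gives 9>4; P2→P gives 9>1; P3→Y gives 7>4]
(C,R,W): not NE [P1→D gives 7>4; P2→P gives 9>3; P3→Y gives 7>0]
(C,S,X): not NE [P1→D gives 8>4; P2→P gives 6>3; P3→W gives 9>4]
(C,S,Y): not NE [P1→B gives 7>2; P2→R gives 7>4]
(C,S,Z): not NE [P1→B gives 6>3; P2→P gives 9>8]
(C,S,W): not NE [P1→D gives 7>4; P2→P gives 9>6]
(D,P,X): not NE [P2→Q gives 9>7; P3→W gives 9>7]
(D,P,Y): not NE [P1→A gives 6>2; P2→R gives 5>1]
(D,P,Z): not NE [P1→A gives 7>2; P2→R gives 9>0; P3→W gives 9>8]
(D,P,W): not NE [P2→R gives 9>8]
(D,Q,X): not NE [P1→A gives 9>6; P3→W gives 9>5]
(D,Q,Y): not NE [P1→B gives 8>6; P3→W gives 9>5]
(D,Q,Z): not NE [P1→C gives 8>3; P2→R gives 9>1; P3→W gives 9>3]
(D,Q,W): not NE [P1→C gives 9>2; P2→R gives 9>1]
(D,R,X): not NE [P1→B gives 5>2; P2→Q gives 9>5; P3→Z gives 9>8]
(D,R,Y): not NE [P1→A gives 7>5; P3→Z gives 9>4]
(D,R,Z): not NE [P1→B gives 9>0]
(D,R,W): not NE [P3→Z gives 9>8]
(D,S,X): not NE [P2→Q gives 9>1]
(D,S,Y): not NE [P1→B gives 7>1; P2→R gives 5>0; P3→X gives 8>2]
(D,S,Z): not NE [P1→B gives 6>3; P2→R gives 9>8; P3→X gives 8>3]
(D,S,W): not NE [P2→R gives 9>3; P3→X gives 8>0]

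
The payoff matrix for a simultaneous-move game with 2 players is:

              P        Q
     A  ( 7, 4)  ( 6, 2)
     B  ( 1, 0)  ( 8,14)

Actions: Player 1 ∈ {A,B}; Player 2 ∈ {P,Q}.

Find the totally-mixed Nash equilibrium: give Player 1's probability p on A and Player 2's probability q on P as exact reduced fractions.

P1 mixes 7/8 on A; P2 mixes 1/4 on P

P1 indiff ⇒ q·7+(1-q)·6 = q·1+(1-q)·8 ⇒ q(6) = (1-q)(2) ⇒ q = 1/4
P2 indiff ⇒ p·4+(1-p)·0 = p·2+(1-p)·14 ⇒ p(2) = (1-p)(14) ⇒ p = 7/8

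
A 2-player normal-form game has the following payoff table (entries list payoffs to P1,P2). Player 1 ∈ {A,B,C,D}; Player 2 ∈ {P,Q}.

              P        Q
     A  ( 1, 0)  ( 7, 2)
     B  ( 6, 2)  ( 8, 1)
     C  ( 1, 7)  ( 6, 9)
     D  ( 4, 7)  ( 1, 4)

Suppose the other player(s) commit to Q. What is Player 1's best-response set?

u_1(A vs Q) = 7
u_1(B vs Q) = 8
u_1(C vs Q) = 6
u_1(D vs Q) = 1
max payoff 8 at {B}

P1 best: {B}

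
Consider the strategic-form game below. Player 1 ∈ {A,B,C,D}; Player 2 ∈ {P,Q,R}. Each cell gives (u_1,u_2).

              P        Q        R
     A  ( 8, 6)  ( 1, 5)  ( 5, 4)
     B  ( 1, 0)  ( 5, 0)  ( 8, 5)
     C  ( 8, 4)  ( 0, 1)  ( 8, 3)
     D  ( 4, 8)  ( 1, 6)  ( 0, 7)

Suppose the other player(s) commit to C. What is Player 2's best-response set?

u_2(P vs C) = 4
u_2(Q vs C) = 1
u_2(R vs C) = 3
max payoff 4 at {P}

BR_2 = {P}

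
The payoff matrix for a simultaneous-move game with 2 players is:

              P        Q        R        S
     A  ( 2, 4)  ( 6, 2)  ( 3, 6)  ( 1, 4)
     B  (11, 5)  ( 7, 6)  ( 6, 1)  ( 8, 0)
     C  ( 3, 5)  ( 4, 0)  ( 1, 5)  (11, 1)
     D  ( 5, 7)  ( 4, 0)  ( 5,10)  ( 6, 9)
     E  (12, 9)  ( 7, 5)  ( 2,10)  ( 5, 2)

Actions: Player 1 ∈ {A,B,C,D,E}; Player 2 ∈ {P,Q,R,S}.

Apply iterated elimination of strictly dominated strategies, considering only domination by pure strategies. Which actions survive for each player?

IESDS → P1:{B,E} P2:{P,Q,R}

P1 drop A (B beats it: P:11>2 Q:7>6 R:6>3 S:8>1)
P1 drop D (B beats it: P:11>5 Q:7>4 R:6>5 S:8>6)
P2 drop S (P beats it: B:5>0 C:5>1 E:9>2)
P1 drop C (B beats it: P:11>3 Q:7>4 R:6>1)
P1→{B,E} P2→{P,Q,R}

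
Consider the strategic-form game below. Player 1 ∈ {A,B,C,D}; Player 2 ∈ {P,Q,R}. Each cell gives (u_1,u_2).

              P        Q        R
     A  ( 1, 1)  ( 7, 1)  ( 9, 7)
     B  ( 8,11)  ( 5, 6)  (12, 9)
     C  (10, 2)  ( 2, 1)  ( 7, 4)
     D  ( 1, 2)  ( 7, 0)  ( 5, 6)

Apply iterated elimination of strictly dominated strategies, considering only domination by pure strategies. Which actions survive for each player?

Remaining: P1:{B,C} P2:{P,R}

P2 drop Q (R beats it: A:7>1 B:9>6 C:4>1 D:6>0)
P1 drop A (B beats it: P:8>1 R:12>9)
P1 drop D (B beats it: P:8>1 R:12>5)
P1→{B,C} P2→{P,R}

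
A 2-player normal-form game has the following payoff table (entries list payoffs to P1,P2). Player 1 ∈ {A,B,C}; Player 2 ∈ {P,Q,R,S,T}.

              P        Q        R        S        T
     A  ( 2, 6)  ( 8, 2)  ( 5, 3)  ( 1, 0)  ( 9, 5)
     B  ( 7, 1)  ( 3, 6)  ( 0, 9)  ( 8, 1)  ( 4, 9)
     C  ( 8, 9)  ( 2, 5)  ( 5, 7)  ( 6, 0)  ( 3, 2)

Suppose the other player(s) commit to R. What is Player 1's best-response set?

argmax u_1 = {A,C}

u_1(A vs R) = 5
u_1(B vs R) = 0
u_1(C vs R) = 5
max payoff 5 at {A,C}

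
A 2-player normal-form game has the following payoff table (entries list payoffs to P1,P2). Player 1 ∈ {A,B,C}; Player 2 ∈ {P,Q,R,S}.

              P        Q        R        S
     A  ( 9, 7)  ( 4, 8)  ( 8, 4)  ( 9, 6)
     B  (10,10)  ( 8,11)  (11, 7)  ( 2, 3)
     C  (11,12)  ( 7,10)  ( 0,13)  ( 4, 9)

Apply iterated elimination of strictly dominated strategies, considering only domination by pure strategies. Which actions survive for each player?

P2 drop S (P beats it: A:7>6 B:10>3 C:12>9)
P1 drop A (B beats it: P:10>9 Q:8>4 R:11>8)
P1→{B,C} P2→{P,Q,R}

IESDS → P1:{B,C} P2:{P,Q,R}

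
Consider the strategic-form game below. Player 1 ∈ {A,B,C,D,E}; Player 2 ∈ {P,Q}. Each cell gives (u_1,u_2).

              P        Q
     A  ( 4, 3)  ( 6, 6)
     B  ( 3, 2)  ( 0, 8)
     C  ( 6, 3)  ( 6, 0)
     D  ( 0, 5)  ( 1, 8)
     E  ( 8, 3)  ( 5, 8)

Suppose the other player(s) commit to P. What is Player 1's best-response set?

u_1(A vs P) = 4
u_1(B vs P) = 3
u_1(C vs P) = 6
u_1(D vs P) = 0
u_1(E vs P) = 8
max payoff 8 at {E}

P1 best: {E}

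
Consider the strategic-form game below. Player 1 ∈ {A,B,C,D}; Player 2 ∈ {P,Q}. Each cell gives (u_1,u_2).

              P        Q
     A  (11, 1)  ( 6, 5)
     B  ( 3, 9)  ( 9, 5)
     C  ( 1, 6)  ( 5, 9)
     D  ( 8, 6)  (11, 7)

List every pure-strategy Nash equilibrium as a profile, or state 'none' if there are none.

NE set: (D,Q)

(A,P): not NE [P2→Q gives 5>1]
(A,Q): not NE [P1→D gives 11>6]
(B,P): not NE [P1→A gives 11>3]
(B,Q): not NE [P1→D gives 11>9; P2→P gives 9>5]
(C,P): not NE [P1→A gives 11>1; P2→Q gives 9>6]
(C,Q): not NE [P1→D gives 11>5]
(D,P): not NE [P1→A gives 11>8; P2→Q gives 7>6]
(D,Q): NE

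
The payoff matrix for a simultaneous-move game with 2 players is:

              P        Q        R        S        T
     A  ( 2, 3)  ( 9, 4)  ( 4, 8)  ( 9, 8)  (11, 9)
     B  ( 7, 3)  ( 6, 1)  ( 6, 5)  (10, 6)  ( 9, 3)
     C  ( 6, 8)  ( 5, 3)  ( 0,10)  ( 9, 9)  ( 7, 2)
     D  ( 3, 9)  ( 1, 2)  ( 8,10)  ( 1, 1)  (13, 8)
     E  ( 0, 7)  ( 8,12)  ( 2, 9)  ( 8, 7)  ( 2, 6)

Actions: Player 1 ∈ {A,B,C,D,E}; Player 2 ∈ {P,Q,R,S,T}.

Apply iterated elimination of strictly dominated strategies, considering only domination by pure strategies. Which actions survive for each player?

P1 drop C (B beats it: P:7>6 Q:6>5 R:6>0 S:10>9 T:9>7)
P1 drop E (A beats it: P:2>0 Q:9>8 R:4>2 S:9>8 T:11>2)
P2 drop P (R beats it: A:8>3 B:5>3 D:10>9)
P2 drop Q (R beats it: A:8>4 B:5>1 D:10>2)
P1→{A,B,D} P2→{R,S,T}

Remaining: P1:{A,B,D} P2:{R,S,T}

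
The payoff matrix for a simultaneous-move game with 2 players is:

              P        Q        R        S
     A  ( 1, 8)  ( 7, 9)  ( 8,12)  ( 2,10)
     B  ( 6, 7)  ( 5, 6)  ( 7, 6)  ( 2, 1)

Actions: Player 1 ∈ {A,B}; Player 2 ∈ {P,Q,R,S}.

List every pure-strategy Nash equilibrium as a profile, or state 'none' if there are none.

Nash profiles: (A,R), (B,P)

(A,P): not NE [P1→B gives 6>1; P2→R gives 12>8]
(A,Q): not NE [P2→R gives 12>9]
(A,R): NE
(A,S): not NE [P2→R gives 12>10]
(B,P): NE
(B,Q): not NE [P1→A gives 7>5; P2→P gives 7>6]
(B,R): not NE [P1→A gives 8>7; P2→P gives 7>6]
(B,S): not NE [P2→P gives 7>1]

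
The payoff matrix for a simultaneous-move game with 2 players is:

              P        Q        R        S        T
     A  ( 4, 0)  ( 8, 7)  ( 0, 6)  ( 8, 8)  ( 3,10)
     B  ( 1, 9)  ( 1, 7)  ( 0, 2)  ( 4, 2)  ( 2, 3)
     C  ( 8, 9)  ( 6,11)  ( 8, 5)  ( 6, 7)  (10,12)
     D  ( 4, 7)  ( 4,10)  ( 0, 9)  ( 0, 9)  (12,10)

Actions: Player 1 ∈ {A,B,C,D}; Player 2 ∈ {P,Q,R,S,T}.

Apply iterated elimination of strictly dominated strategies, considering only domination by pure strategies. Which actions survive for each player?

P1 drop B (C beats it: P:8>1 Q:6>1 R:8>0 S:6>4 T:10>2)
P2 drop P (Q beats it: A:7>0 C:11>9 D:10>7)
P2 drop R (Q beats it: A:7>6 C:11>5 D:10>9)
P2 drop S (T beats it: A:10>8 C:12>7 D:10>9)
P1→{A,C,D} P2→{Q,T}

IESDS → P1:{A,C,D} P2:{Q,T}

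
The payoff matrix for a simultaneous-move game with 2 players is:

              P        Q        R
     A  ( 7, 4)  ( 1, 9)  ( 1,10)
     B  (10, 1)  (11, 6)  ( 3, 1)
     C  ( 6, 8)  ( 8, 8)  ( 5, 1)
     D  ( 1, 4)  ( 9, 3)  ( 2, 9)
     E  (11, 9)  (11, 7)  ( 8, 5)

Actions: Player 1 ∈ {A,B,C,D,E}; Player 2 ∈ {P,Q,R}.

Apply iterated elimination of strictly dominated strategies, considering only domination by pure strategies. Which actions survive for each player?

P1 drop A (B beats it: P:10>7 Q:11>1 R:3>1)
P1 drop C (E beats it: P:11>6 Q:11>8 R:8>5)
P1 drop D (B beats it: P:10>1 Q:11>9 R:3>2)
P2 drop R (Q beats it: B:6>1 E:7>5)
P1→{B,E} P2→{P,Q}

IESDS → P1:{B,E} P2:{P,Q}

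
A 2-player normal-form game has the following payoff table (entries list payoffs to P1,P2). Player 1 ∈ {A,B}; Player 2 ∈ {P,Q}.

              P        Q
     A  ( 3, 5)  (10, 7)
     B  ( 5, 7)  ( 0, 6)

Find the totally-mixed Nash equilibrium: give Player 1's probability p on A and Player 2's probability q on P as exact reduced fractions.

P1 indiff ⇒ q·3+(1-q)·10 = q·5+(1-q)·0 ⇒ q(-2) = (1-q)(-10) ⇒ q = 5/6
P2 indiff ⇒ p·5+(1-p)·7 = p·7+(1-p)·6 ⇒ p(-2) = (1-p)(-1) ⇒ p = 1/3

(p,q) = (1/3, 5/6)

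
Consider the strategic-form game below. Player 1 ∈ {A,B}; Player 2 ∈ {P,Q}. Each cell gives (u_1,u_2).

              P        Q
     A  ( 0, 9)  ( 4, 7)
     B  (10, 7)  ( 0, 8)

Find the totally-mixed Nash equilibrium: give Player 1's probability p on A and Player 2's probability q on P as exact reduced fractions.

(p,q) = (1/3, 2/7)

P1 indiff ⇒ q·0+(1-q)·4 = q·10+(1-q)·0 ⇒ q(-10) = (1-q)(-4) ⇒ q = 2/7
P2 indiff ⇒ p·9+(1-p)·7 = p·7+(1-p)·8 ⇒ p(2) = (1-p)(1) ⇒ p = 1/3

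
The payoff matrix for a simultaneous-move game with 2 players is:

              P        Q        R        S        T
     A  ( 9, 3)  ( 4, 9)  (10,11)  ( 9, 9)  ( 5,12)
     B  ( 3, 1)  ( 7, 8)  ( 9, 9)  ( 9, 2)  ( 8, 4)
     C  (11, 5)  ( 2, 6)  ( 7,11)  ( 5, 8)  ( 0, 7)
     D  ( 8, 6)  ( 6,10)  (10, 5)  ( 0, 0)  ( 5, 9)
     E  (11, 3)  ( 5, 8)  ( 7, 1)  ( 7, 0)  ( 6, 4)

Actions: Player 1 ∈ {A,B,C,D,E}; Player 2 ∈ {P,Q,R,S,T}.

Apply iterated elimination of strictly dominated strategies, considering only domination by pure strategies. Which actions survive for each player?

P2 drop P (Q beats it: A:9>3 B:8>1 C:6>5 D:10>6 E:8>3)
P1 drop C (A beats it: Q:4>2 R:10>7 S:9>5 T:5>0)
P1 drop E (B beats it: Q:7>5 R:9>7 S:9>7 T:8>6)
P2 drop S (R beats it: A:11>9 B:9>2 D:5>0)
P1→{A,B,D} P2→{Q,R,T}

IESDS → P1:{A,B,D} P2:{Q,R,T}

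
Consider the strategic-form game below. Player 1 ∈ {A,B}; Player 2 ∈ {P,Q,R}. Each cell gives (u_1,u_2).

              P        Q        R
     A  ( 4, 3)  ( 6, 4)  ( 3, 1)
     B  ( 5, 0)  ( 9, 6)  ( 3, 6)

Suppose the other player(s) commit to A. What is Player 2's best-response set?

u_2(P vs A) = 3
u_2(Q vs A) = 4
u_2(R vs A) = 1
max payoff 4 at {Q}

P2 best: {Q}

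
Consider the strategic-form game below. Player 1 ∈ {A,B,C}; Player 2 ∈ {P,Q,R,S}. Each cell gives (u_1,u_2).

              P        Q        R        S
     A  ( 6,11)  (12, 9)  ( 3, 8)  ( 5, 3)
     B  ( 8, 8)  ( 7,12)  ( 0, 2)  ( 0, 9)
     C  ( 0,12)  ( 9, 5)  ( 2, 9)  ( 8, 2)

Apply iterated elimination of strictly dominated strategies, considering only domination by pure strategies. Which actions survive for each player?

P2 drop R (P beats it: A:11>8 B:8>2 C:12>9)
P2 drop S (Q beats it: A:9>3 B:12>9 C:5>2)
P1 drop C (A beats it: P:6>0 Q:12>9)
P1→{A,B} P2→{P,Q}

IESDS → P1:{A,B} P2:{P,Q}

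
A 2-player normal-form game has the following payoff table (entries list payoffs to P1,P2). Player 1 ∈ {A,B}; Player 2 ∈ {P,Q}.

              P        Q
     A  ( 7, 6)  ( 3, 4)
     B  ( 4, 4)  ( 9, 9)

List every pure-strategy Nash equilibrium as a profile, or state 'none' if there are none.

Nash profiles: (A,P), (B,Q)

(A,P): NE
(A,Q): not NE [P1→B gives 9>3; P2→P gives 6>4]
(B,P): not NE [P1→A gives 7>4; P2→Q gives 9>4]
(B,Q): NE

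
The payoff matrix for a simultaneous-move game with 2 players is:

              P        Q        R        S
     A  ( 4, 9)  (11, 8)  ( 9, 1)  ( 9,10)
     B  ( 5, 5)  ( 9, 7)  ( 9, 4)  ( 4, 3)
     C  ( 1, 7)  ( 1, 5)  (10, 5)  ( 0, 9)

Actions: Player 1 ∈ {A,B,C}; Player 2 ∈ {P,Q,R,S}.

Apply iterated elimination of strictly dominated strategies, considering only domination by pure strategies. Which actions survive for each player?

P2 drop R (P beats it: A:9>1 B:5>4 C:7>5)
P1 drop C (A beats it: P:4>1 Q:11>1 S:9>0)
P1→{A,B} P2→{P,Q,S}

IESDS → P1:{A,B} P2:{P,Q,S}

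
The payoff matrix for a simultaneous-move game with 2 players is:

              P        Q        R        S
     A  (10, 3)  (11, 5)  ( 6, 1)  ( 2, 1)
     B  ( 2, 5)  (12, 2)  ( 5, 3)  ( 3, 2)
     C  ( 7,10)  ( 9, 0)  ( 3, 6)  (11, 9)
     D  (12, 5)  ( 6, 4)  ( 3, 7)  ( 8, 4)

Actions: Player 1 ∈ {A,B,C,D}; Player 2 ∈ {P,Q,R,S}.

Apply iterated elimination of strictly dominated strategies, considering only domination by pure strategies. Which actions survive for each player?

P2 drop S (P beats it: A:3>1 B:5>2 C:10>9 D:5>4)
P1 drop C (A beats it: P:10>7 Q:11>9 R:6>3)
P1→{A,B,D} P2→{P,Q,R}

Remaining: P1:{A,B,D} P2:{P,Q,R}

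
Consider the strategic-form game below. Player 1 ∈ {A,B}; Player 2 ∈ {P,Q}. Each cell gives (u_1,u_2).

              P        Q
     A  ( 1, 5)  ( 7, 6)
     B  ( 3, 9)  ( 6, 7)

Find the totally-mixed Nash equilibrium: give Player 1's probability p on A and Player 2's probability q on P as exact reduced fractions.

P1 mixes 2/3 on A; P2 mixes 1/3 on P

P1 indiff ⇒ q·1+(1-q)·7 = q·3+(1-q)·6 ⇒ q(-2) = (1-q)(-1) ⇒ q = 1/3
P2 indiff ⇒ p·5+(1-p)·9 = p·6+(1-p)·7 ⇒ p(-1) = (1-p)(-2) ⇒ p = 2/3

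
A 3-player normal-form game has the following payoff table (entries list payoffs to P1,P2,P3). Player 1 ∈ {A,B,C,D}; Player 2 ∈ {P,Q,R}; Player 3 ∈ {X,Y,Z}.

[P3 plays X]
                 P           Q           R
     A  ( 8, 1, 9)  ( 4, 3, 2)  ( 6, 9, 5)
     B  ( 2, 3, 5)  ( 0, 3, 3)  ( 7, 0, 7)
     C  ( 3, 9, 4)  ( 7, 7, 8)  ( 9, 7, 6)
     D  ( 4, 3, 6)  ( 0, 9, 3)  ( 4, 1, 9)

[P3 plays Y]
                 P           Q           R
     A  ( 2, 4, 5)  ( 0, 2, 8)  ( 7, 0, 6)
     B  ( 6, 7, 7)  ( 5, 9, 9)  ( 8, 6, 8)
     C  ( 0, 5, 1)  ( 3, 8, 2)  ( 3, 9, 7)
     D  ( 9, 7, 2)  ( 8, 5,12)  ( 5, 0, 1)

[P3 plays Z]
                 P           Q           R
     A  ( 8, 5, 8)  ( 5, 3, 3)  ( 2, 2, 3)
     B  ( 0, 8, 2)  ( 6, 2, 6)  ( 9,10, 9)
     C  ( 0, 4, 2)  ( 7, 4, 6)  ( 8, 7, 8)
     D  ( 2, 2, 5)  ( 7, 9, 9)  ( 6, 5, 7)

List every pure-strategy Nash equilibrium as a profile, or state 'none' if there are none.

(A,P,X): not NE [P2→R gives 9>1]
(A,P,Y): not NE [P1→D gives 9>2; P3→X gives 9>5]
(A,P,Z): not NE [P3→X gives 9>8]
(A,Q,X): not NE [P1→C gives 7>4; P2→R gives 9>3; P3→Y gives 8>2]
(A,Q,Y): not NE [P1→D gives 8>0; P2→P gives 4>2]
(A,Q,Z): not NE [P1→D gives 7>5; P2→P gives 5>3; P3→Y gives 8>3]
(A,R,X): not NE [P1→C gives 9>6; P3→Y gives 6>5]
(A,R,Y): not NE [P1→B gives 8>7; P2→P gives 4>0]
(A,R,Z): not NE [P1→B gives 9>2; P2→P gives 5>2; P3→Y gives 6>3]
(B,P,X): not NE [P1→A gives 8>2; P3→Y gives 7>5]
(B,P,Y): not NE [P1→D gives 9>6; P2→Q gives 9>7]
(B,P,Z): not NE [P1→A gives 8>0; P2→R gives 10>8; P3→Y gives 7>2]
(B,Q,X): not NE [P1→C gives 7>0; P3→Y gives 9>3]
(B,Q,Y): not NE [P1→D gives 8>5]
(B,Q,Z): not NE [P1→D gives 7>6; P2→R gives 10>2; P3→Y gives 9>6]
(B,R,X): not NE [P1→C gives 9>7; P2→Q gives 3>0; P3→Z gives 9>7]
(B,R,Y): not NE [P2→Q gives 9>6; P3→Z gives 9>8]
(B,R,Z): NE
(C,P,X): not NE [P1→A gives 8>3]
(C,P,Y): not NE [P1→D gives 9>0; P2→R gives 9>5; P3→X gives 4>1]
(C,P,Z): not NE [P1→A gives 8>0; P2→R gives 7>4; P3→X gives 4>2]
(C,Q,X): not NE [P2→P gives 9>7]
(C,Q,Y): not NE [P1→D gives 8>3; P2→R gives 9>8; P3→X gives 8>2]
(C,Q,Z): not NE [P2→R gives 7>4; P3→X gives 8>6]
(C,R,X): not NE [P2→P gives 9>7; P3→Z gives 8>6]
(C,R,Y): not NE [P1→B gives 8>3; P3→Z gives 8>7]
(C,R,Z): not NE [P1→B gives 9>8]
(D,P,X): not NE [P1→A gives 8>4; P2→Q gives 9>3]
(D,P,Y): not NE [P3→X gives 6>2]
(D,P,Z): not NE [P1→A gives 8>2; P2→Q gives 9>2; P3→X gives 6>5]
(D,Q,X): not NE [P1→C gives 7>0; P3→Y gives 12>3]
(D,Q,Y): not NE [P2→P gives 7>5]
(D,Q,Z): not NE [P3→Y gives 12>9]
(D,R,X): not NE [P1→C gives 9>4; P2→Q gives 9>1]
(D,R,Y): not NE [P1→B gives 8>5; P2→P gives 7>0; P3→X gives 9>1]
(D,R,Z): not NE [P1→B gives 9>6; P2→Q gives 9>5; P3→X gives 9>7]

PSNE = {(B,R,Z)}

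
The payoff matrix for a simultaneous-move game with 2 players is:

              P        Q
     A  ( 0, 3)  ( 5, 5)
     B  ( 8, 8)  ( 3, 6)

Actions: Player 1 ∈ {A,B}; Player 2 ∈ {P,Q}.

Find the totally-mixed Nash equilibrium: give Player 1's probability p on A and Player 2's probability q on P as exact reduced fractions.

P1 mixes 1/2 on A; P2 mixes 1/5 on P

P1 indiff ⇒ q·0+(1-q)·5 = q·8+(1-q)·3 ⇒ q(-8) = (1-q)(-2) ⇒ q = 1/5
P2 indiff ⇒ p·3+(1-p)·8 = p·5+(1-p)·6 ⇒ p(-2) = (1-p)(-2) ⇒ p = 1/2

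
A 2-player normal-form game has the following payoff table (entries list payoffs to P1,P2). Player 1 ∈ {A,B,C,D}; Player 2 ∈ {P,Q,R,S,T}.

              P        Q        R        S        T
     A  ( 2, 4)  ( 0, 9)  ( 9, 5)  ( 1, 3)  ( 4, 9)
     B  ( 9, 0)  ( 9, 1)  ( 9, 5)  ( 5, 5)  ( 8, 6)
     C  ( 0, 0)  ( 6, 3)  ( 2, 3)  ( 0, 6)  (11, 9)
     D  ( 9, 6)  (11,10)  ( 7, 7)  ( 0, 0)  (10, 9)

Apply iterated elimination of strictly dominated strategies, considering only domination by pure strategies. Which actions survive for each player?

P2 drop P (Q beats it: A:9>4 B:1>0 C:3>0 D:10>6)
P2 drop R (T beats it: A:9>5 B:6>5 C:9>3 D:9>7)
P1 drop A (B beats it: Q:9>0 S:5>1 T:8>4)
P2 drop S (T beats it: B:6>5 C:9>6 D:9>0)
P1 drop B (D beats it: Q:11>9 T:10>8)
P1→{C,D} P2→{Q,T}

Survivors P1:{C,D} P2:{Q,T}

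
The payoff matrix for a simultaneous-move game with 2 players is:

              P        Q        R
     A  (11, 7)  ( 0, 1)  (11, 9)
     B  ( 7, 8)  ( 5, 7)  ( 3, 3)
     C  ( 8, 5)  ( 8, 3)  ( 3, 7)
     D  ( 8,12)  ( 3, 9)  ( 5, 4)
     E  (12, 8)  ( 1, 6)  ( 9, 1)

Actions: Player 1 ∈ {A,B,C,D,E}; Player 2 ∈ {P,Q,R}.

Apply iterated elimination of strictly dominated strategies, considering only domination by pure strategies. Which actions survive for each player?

P2 drop Q (P beats it: A:7>1 B:8>7 C:5>3 D:12>9 E:8>6)
P1 drop B (A beats it: P:11>7 R:11>3)
P1 drop C (A beats it: P:11>8 R:11>3)
P1 drop D (A beats it: P:11>8 R:11>5)
P1→{A,E} P2→{P,R}

Survivors P1:{A,E} P2:{P,R}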